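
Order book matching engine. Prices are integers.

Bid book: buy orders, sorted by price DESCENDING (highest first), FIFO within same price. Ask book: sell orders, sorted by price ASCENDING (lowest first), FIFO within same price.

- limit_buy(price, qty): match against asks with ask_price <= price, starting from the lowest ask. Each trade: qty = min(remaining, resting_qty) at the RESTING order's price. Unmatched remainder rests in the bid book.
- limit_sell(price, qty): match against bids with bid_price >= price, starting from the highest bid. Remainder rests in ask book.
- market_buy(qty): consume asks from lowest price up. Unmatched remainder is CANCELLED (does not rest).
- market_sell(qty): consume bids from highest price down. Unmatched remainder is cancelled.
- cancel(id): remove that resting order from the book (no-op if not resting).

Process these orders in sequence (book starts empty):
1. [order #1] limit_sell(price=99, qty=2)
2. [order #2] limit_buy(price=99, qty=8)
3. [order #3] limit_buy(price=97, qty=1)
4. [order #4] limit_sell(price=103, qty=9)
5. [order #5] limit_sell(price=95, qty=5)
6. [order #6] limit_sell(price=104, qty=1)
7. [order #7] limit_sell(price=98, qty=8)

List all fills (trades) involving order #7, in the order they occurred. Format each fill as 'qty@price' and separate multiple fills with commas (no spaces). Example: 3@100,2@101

After op 1 [order #1] limit_sell(price=99, qty=2): fills=none; bids=[-] asks=[#1:2@99]
After op 2 [order #2] limit_buy(price=99, qty=8): fills=#2x#1:2@99; bids=[#2:6@99] asks=[-]
After op 3 [order #3] limit_buy(price=97, qty=1): fills=none; bids=[#2:6@99 #3:1@97] asks=[-]
After op 4 [order #4] limit_sell(price=103, qty=9): fills=none; bids=[#2:6@99 #3:1@97] asks=[#4:9@103]
After op 5 [order #5] limit_sell(price=95, qty=5): fills=#2x#5:5@99; bids=[#2:1@99 #3:1@97] asks=[#4:9@103]
After op 6 [order #6] limit_sell(price=104, qty=1): fills=none; bids=[#2:1@99 #3:1@97] asks=[#4:9@103 #6:1@104]
After op 7 [order #7] limit_sell(price=98, qty=8): fills=#2x#7:1@99; bids=[#3:1@97] asks=[#7:7@98 #4:9@103 #6:1@104]

Answer: 1@99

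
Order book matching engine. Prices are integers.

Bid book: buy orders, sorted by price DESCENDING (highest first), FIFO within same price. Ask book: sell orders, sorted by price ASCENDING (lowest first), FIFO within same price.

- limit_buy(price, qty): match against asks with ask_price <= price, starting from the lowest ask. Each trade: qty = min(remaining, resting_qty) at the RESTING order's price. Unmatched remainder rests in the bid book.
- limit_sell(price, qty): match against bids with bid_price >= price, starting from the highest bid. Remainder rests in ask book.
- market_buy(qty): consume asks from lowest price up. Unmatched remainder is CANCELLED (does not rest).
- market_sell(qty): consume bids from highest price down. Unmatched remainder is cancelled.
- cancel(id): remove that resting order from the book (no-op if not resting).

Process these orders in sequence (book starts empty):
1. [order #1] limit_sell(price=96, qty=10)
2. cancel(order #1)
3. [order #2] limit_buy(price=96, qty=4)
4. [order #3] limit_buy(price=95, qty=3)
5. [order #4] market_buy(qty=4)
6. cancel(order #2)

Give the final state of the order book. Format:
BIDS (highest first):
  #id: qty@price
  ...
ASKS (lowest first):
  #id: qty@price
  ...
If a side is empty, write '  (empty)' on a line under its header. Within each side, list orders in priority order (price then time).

After op 1 [order #1] limit_sell(price=96, qty=10): fills=none; bids=[-] asks=[#1:10@96]
After op 2 cancel(order #1): fills=none; bids=[-] asks=[-]
After op 3 [order #2] limit_buy(price=96, qty=4): fills=none; bids=[#2:4@96] asks=[-]
After op 4 [order #3] limit_buy(price=95, qty=3): fills=none; bids=[#2:4@96 #3:3@95] asks=[-]
After op 5 [order #4] market_buy(qty=4): fills=none; bids=[#2:4@96 #3:3@95] asks=[-]
After op 6 cancel(order #2): fills=none; bids=[#3:3@95] asks=[-]

Answer: BIDS (highest first):
  #3: 3@95
ASKS (lowest first):
  (empty)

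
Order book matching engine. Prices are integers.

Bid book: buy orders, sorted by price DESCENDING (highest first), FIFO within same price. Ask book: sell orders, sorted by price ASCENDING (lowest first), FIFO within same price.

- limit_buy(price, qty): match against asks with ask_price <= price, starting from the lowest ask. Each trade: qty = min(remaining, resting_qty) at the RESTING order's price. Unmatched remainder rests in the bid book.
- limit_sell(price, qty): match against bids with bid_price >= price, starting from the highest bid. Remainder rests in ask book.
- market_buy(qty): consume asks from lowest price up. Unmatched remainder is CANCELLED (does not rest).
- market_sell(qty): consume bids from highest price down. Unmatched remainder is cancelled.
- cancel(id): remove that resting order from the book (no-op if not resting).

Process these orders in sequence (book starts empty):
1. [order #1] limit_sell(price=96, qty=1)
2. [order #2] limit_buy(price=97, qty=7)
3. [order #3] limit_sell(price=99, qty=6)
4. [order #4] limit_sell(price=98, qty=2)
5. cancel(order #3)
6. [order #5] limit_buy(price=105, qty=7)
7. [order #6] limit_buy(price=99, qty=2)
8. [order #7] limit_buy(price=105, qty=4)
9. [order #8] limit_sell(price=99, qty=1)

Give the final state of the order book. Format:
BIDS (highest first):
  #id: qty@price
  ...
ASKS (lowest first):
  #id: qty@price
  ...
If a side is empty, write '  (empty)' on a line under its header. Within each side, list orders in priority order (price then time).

After op 1 [order #1] limit_sell(price=96, qty=1): fills=none; bids=[-] asks=[#1:1@96]
After op 2 [order #2] limit_buy(price=97, qty=7): fills=#2x#1:1@96; bids=[#2:6@97] asks=[-]
After op 3 [order #3] limit_sell(price=99, qty=6): fills=none; bids=[#2:6@97] asks=[#3:6@99]
After op 4 [order #4] limit_sell(price=98, qty=2): fills=none; bids=[#2:6@97] asks=[#4:2@98 #3:6@99]
After op 5 cancel(order #3): fills=none; bids=[#2:6@97] asks=[#4:2@98]
After op 6 [order #5] limit_buy(price=105, qty=7): fills=#5x#4:2@98; bids=[#5:5@105 #2:6@97] asks=[-]
After op 7 [order #6] limit_buy(price=99, qty=2): fills=none; bids=[#5:5@105 #6:2@99 #2:6@97] asks=[-]
After op 8 [order #7] limit_buy(price=105, qty=4): fills=none; bids=[#5:5@105 #7:4@105 #6:2@99 #2:6@97] asks=[-]
After op 9 [order #8] limit_sell(price=99, qty=1): fills=#5x#8:1@105; bids=[#5:4@105 #7:4@105 #6:2@99 #2:6@97] asks=[-]

Answer: BIDS (highest first):
  #5: 4@105
  #7: 4@105
  #6: 2@99
  #2: 6@97
ASKS (lowest first):
  (empty)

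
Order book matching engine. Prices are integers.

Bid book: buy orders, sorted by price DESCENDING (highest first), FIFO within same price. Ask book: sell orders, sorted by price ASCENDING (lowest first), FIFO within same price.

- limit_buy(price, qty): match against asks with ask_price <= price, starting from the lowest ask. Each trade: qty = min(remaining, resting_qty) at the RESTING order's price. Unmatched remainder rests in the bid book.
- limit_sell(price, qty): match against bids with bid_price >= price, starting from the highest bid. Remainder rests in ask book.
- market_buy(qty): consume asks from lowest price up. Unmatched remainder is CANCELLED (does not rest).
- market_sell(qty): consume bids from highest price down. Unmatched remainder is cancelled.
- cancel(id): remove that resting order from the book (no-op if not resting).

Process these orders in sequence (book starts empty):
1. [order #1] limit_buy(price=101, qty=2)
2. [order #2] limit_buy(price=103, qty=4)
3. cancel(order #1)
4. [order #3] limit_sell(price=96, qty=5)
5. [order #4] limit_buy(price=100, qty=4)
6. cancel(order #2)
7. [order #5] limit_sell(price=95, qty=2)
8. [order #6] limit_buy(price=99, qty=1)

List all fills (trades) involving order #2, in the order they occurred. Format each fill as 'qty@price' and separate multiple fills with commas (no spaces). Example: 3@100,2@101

Answer: 4@103

Derivation:
After op 1 [order #1] limit_buy(price=101, qty=2): fills=none; bids=[#1:2@101] asks=[-]
After op 2 [order #2] limit_buy(price=103, qty=4): fills=none; bids=[#2:4@103 #1:2@101] asks=[-]
After op 3 cancel(order #1): fills=none; bids=[#2:4@103] asks=[-]
After op 4 [order #3] limit_sell(price=96, qty=5): fills=#2x#3:4@103; bids=[-] asks=[#3:1@96]
After op 5 [order #4] limit_buy(price=100, qty=4): fills=#4x#3:1@96; bids=[#4:3@100] asks=[-]
After op 6 cancel(order #2): fills=none; bids=[#4:3@100] asks=[-]
After op 7 [order #5] limit_sell(price=95, qty=2): fills=#4x#5:2@100; bids=[#4:1@100] asks=[-]
After op 8 [order #6] limit_buy(price=99, qty=1): fills=none; bids=[#4:1@100 #6:1@99] asks=[-]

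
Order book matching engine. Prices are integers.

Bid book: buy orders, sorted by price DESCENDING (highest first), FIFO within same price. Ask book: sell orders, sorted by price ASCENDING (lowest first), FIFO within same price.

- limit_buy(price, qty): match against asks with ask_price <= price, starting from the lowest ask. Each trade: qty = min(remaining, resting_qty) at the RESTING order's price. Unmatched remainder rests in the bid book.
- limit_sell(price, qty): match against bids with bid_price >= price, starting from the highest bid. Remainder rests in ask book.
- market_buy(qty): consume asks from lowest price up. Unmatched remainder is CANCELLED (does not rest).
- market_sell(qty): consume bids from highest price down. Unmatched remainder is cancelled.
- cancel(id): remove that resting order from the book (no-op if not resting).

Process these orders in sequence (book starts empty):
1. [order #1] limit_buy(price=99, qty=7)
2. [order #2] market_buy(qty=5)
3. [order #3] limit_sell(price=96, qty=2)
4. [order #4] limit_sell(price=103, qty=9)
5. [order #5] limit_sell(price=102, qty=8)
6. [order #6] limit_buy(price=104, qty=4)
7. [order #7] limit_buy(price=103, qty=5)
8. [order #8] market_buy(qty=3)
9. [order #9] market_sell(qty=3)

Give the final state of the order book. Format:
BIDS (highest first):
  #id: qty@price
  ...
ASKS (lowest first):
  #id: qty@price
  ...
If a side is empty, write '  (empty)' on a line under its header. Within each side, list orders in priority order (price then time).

Answer: BIDS (highest first):
  #1: 2@99
ASKS (lowest first):
  #4: 5@103

Derivation:
After op 1 [order #1] limit_buy(price=99, qty=7): fills=none; bids=[#1:7@99] asks=[-]
After op 2 [order #2] market_buy(qty=5): fills=none; bids=[#1:7@99] asks=[-]
After op 3 [order #3] limit_sell(price=96, qty=2): fills=#1x#3:2@99; bids=[#1:5@99] asks=[-]
After op 4 [order #4] limit_sell(price=103, qty=9): fills=none; bids=[#1:5@99] asks=[#4:9@103]
After op 5 [order #5] limit_sell(price=102, qty=8): fills=none; bids=[#1:5@99] asks=[#5:8@102 #4:9@103]
After op 6 [order #6] limit_buy(price=104, qty=4): fills=#6x#5:4@102; bids=[#1:5@99] asks=[#5:4@102 #4:9@103]
After op 7 [order #7] limit_buy(price=103, qty=5): fills=#7x#5:4@102 #7x#4:1@103; bids=[#1:5@99] asks=[#4:8@103]
After op 8 [order #8] market_buy(qty=3): fills=#8x#4:3@103; bids=[#1:5@99] asks=[#4:5@103]
After op 9 [order #9] market_sell(qty=3): fills=#1x#9:3@99; bids=[#1:2@99] asks=[#4:5@103]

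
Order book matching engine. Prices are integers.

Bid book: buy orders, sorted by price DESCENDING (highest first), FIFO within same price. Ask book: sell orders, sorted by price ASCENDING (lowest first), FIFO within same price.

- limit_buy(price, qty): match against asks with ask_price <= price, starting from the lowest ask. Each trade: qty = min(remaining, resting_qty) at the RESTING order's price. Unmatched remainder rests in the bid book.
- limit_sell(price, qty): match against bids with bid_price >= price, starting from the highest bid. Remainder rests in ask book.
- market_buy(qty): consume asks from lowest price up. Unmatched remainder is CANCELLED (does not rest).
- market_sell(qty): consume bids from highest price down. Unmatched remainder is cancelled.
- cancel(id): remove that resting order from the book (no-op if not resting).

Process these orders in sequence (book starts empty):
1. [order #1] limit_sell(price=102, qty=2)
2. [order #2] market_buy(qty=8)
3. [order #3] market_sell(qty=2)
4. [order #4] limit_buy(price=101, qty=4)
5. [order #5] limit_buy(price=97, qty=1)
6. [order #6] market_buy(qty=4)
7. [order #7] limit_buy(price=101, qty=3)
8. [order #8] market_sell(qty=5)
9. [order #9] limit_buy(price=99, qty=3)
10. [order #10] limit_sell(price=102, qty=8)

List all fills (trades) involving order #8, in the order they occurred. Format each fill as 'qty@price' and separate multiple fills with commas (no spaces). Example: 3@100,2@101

Answer: 4@101,1@101

Derivation:
After op 1 [order #1] limit_sell(price=102, qty=2): fills=none; bids=[-] asks=[#1:2@102]
After op 2 [order #2] market_buy(qty=8): fills=#2x#1:2@102; bids=[-] asks=[-]
After op 3 [order #3] market_sell(qty=2): fills=none; bids=[-] asks=[-]
After op 4 [order #4] limit_buy(price=101, qty=4): fills=none; bids=[#4:4@101] asks=[-]
After op 5 [order #5] limit_buy(price=97, qty=1): fills=none; bids=[#4:4@101 #5:1@97] asks=[-]
After op 6 [order #6] market_buy(qty=4): fills=none; bids=[#4:4@101 #5:1@97] asks=[-]
After op 7 [order #7] limit_buy(price=101, qty=3): fills=none; bids=[#4:4@101 #7:3@101 #5:1@97] asks=[-]
After op 8 [order #8] market_sell(qty=5): fills=#4x#8:4@101 #7x#8:1@101; bids=[#7:2@101 #5:1@97] asks=[-]
After op 9 [order #9] limit_buy(price=99, qty=3): fills=none; bids=[#7:2@101 #9:3@99 #5:1@97] asks=[-]
After op 10 [order #10] limit_sell(price=102, qty=8): fills=none; bids=[#7:2@101 #9:3@99 #5:1@97] asks=[#10:8@102]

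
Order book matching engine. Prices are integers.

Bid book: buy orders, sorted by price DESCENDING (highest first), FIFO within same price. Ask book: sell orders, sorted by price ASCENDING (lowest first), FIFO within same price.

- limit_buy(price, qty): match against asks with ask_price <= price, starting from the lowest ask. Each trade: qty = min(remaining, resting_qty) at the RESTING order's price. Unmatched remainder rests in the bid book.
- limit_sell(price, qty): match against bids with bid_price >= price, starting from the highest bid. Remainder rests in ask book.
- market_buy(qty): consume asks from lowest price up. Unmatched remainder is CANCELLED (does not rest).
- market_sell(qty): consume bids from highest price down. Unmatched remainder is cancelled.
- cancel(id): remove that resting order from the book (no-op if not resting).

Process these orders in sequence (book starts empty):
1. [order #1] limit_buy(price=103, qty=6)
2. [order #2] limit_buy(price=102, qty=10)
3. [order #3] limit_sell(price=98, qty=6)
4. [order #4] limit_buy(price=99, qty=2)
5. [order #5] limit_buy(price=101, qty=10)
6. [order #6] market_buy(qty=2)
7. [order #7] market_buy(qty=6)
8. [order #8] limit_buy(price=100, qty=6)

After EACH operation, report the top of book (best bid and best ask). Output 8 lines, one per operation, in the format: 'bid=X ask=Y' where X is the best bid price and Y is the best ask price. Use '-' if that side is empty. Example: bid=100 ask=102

After op 1 [order #1] limit_buy(price=103, qty=6): fills=none; bids=[#1:6@103] asks=[-]
After op 2 [order #2] limit_buy(price=102, qty=10): fills=none; bids=[#1:6@103 #2:10@102] asks=[-]
After op 3 [order #3] limit_sell(price=98, qty=6): fills=#1x#3:6@103; bids=[#2:10@102] asks=[-]
After op 4 [order #4] limit_buy(price=99, qty=2): fills=none; bids=[#2:10@102 #4:2@99] asks=[-]
After op 5 [order #5] limit_buy(price=101, qty=10): fills=none; bids=[#2:10@102 #5:10@101 #4:2@99] asks=[-]
After op 6 [order #6] market_buy(qty=2): fills=none; bids=[#2:10@102 #5:10@101 #4:2@99] asks=[-]
After op 7 [order #7] market_buy(qty=6): fills=none; bids=[#2:10@102 #5:10@101 #4:2@99] asks=[-]
After op 8 [order #8] limit_buy(price=100, qty=6): fills=none; bids=[#2:10@102 #5:10@101 #8:6@100 #4:2@99] asks=[-]

Answer: bid=103 ask=-
bid=103 ask=-
bid=102 ask=-
bid=102 ask=-
bid=102 ask=-
bid=102 ask=-
bid=102 ask=-
bid=102 ask=-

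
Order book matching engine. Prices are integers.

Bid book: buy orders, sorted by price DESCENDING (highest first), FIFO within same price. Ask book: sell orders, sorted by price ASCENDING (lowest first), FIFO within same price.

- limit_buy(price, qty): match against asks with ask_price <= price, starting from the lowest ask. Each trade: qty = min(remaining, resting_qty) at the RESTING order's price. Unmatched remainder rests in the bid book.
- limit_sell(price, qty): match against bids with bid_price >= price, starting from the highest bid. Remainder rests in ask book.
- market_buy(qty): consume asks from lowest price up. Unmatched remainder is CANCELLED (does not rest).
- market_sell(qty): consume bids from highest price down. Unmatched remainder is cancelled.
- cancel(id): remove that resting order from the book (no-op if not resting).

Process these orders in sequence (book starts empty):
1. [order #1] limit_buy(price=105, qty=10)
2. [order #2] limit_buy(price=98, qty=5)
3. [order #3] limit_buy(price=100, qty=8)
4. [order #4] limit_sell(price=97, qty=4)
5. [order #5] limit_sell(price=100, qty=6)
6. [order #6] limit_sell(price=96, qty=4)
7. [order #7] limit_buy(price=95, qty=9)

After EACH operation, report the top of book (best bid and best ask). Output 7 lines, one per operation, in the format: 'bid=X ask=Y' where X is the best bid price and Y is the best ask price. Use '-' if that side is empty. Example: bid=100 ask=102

After op 1 [order #1] limit_buy(price=105, qty=10): fills=none; bids=[#1:10@105] asks=[-]
After op 2 [order #2] limit_buy(price=98, qty=5): fills=none; bids=[#1:10@105 #2:5@98] asks=[-]
After op 3 [order #3] limit_buy(price=100, qty=8): fills=none; bids=[#1:10@105 #3:8@100 #2:5@98] asks=[-]
After op 4 [order #4] limit_sell(price=97, qty=4): fills=#1x#4:4@105; bids=[#1:6@105 #3:8@100 #2:5@98] asks=[-]
After op 5 [order #5] limit_sell(price=100, qty=6): fills=#1x#5:6@105; bids=[#3:8@100 #2:5@98] asks=[-]
After op 6 [order #6] limit_sell(price=96, qty=4): fills=#3x#6:4@100; bids=[#3:4@100 #2:5@98] asks=[-]
After op 7 [order #7] limit_buy(price=95, qty=9): fills=none; bids=[#3:4@100 #2:5@98 #7:9@95] asks=[-]

Answer: bid=105 ask=-
bid=105 ask=-
bid=105 ask=-
bid=105 ask=-
bid=100 ask=-
bid=100 ask=-
bid=100 ask=-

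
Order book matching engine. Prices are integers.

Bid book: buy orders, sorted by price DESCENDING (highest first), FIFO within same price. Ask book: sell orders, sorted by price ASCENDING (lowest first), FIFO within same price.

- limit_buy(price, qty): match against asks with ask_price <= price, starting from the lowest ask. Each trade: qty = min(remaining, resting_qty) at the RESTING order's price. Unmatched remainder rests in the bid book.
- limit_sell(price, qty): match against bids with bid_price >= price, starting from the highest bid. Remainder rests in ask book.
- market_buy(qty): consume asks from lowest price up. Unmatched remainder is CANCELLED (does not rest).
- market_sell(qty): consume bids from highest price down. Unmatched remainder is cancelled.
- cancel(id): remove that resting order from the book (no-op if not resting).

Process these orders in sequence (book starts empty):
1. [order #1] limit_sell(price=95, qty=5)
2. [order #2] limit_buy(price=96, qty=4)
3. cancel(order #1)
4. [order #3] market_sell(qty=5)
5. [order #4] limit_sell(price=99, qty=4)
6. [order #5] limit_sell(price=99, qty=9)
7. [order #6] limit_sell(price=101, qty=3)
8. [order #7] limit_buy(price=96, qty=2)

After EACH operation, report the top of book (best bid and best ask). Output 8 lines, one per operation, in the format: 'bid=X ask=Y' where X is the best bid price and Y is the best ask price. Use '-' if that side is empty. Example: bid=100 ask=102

After op 1 [order #1] limit_sell(price=95, qty=5): fills=none; bids=[-] asks=[#1:5@95]
After op 2 [order #2] limit_buy(price=96, qty=4): fills=#2x#1:4@95; bids=[-] asks=[#1:1@95]
After op 3 cancel(order #1): fills=none; bids=[-] asks=[-]
After op 4 [order #3] market_sell(qty=5): fills=none; bids=[-] asks=[-]
After op 5 [order #4] limit_sell(price=99, qty=4): fills=none; bids=[-] asks=[#4:4@99]
After op 6 [order #5] limit_sell(price=99, qty=9): fills=none; bids=[-] asks=[#4:4@99 #5:9@99]
After op 7 [order #6] limit_sell(price=101, qty=3): fills=none; bids=[-] asks=[#4:4@99 #5:9@99 #6:3@101]
After op 8 [order #7] limit_buy(price=96, qty=2): fills=none; bids=[#7:2@96] asks=[#4:4@99 #5:9@99 #6:3@101]

Answer: bid=- ask=95
bid=- ask=95
bid=- ask=-
bid=- ask=-
bid=- ask=99
bid=- ask=99
bid=- ask=99
bid=96 ask=99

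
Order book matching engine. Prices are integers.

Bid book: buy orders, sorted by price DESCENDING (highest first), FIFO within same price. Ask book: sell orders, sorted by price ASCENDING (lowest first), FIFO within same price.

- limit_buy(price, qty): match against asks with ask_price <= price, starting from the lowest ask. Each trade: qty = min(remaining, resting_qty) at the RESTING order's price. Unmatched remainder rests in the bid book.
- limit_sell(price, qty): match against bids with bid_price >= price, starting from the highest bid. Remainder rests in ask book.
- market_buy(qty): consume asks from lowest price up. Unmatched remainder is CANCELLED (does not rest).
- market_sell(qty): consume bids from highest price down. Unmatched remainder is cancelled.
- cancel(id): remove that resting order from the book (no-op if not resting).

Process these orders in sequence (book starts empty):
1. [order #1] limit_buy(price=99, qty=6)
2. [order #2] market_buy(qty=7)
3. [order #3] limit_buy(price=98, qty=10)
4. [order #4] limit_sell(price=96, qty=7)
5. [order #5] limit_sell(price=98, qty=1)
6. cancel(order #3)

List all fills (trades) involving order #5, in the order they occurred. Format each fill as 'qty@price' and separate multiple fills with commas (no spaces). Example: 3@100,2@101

Answer: 1@98

Derivation:
After op 1 [order #1] limit_buy(price=99, qty=6): fills=none; bids=[#1:6@99] asks=[-]
After op 2 [order #2] market_buy(qty=7): fills=none; bids=[#1:6@99] asks=[-]
After op 3 [order #3] limit_buy(price=98, qty=10): fills=none; bids=[#1:6@99 #3:10@98] asks=[-]
After op 4 [order #4] limit_sell(price=96, qty=7): fills=#1x#4:6@99 #3x#4:1@98; bids=[#3:9@98] asks=[-]
After op 5 [order #5] limit_sell(price=98, qty=1): fills=#3x#5:1@98; bids=[#3:8@98] asks=[-]
After op 6 cancel(order #3): fills=none; bids=[-] asks=[-]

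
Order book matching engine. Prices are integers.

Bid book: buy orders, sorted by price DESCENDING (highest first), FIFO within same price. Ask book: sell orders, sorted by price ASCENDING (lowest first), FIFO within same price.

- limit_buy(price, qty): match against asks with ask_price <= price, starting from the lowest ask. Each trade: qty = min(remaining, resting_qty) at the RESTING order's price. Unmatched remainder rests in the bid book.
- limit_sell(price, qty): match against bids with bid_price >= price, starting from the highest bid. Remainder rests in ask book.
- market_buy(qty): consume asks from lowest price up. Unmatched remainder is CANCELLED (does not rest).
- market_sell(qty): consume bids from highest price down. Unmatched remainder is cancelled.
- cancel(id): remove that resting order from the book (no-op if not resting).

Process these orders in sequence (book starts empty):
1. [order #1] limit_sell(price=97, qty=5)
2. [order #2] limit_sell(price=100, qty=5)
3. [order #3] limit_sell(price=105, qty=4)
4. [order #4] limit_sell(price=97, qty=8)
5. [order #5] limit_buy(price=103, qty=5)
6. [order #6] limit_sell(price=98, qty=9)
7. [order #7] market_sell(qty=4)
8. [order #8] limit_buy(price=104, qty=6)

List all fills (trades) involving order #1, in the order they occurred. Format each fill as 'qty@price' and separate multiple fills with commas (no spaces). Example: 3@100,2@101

After op 1 [order #1] limit_sell(price=97, qty=5): fills=none; bids=[-] asks=[#1:5@97]
After op 2 [order #2] limit_sell(price=100, qty=5): fills=none; bids=[-] asks=[#1:5@97 #2:5@100]
After op 3 [order #3] limit_sell(price=105, qty=4): fills=none; bids=[-] asks=[#1:5@97 #2:5@100 #3:4@105]
After op 4 [order #4] limit_sell(price=97, qty=8): fills=none; bids=[-] asks=[#1:5@97 #4:8@97 #2:5@100 #3:4@105]
After op 5 [order #5] limit_buy(price=103, qty=5): fills=#5x#1:5@97; bids=[-] asks=[#4:8@97 #2:5@100 #3:4@105]
After op 6 [order #6] limit_sell(price=98, qty=9): fills=none; bids=[-] asks=[#4:8@97 #6:9@98 #2:5@100 #3:4@105]
After op 7 [order #7] market_sell(qty=4): fills=none; bids=[-] asks=[#4:8@97 #6:9@98 #2:5@100 #3:4@105]
After op 8 [order #8] limit_buy(price=104, qty=6): fills=#8x#4:6@97; bids=[-] asks=[#4:2@97 #6:9@98 #2:5@100 #3:4@105]

Answer: 5@97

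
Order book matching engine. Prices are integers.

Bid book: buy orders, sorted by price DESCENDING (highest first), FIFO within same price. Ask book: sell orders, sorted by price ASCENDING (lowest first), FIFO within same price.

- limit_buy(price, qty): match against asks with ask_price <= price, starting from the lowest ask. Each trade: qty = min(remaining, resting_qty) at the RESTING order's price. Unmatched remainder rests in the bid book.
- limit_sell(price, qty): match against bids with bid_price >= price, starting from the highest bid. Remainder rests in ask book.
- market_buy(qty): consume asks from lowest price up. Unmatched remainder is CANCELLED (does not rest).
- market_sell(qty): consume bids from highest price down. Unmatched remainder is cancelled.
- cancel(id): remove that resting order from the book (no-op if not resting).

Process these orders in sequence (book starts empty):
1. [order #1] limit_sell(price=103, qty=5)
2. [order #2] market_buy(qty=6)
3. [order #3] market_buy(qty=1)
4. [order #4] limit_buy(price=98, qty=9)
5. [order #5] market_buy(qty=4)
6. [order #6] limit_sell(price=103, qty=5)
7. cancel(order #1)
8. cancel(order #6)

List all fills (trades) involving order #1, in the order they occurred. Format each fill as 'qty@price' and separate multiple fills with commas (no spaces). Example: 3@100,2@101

After op 1 [order #1] limit_sell(price=103, qty=5): fills=none; bids=[-] asks=[#1:5@103]
After op 2 [order #2] market_buy(qty=6): fills=#2x#1:5@103; bids=[-] asks=[-]
After op 3 [order #3] market_buy(qty=1): fills=none; bids=[-] asks=[-]
After op 4 [order #4] limit_buy(price=98, qty=9): fills=none; bids=[#4:9@98] asks=[-]
After op 5 [order #5] market_buy(qty=4): fills=none; bids=[#4:9@98] asks=[-]
After op 6 [order #6] limit_sell(price=103, qty=5): fills=none; bids=[#4:9@98] asks=[#6:5@103]
After op 7 cancel(order #1): fills=none; bids=[#4:9@98] asks=[#6:5@103]
After op 8 cancel(order #6): fills=none; bids=[#4:9@98] asks=[-]

Answer: 5@103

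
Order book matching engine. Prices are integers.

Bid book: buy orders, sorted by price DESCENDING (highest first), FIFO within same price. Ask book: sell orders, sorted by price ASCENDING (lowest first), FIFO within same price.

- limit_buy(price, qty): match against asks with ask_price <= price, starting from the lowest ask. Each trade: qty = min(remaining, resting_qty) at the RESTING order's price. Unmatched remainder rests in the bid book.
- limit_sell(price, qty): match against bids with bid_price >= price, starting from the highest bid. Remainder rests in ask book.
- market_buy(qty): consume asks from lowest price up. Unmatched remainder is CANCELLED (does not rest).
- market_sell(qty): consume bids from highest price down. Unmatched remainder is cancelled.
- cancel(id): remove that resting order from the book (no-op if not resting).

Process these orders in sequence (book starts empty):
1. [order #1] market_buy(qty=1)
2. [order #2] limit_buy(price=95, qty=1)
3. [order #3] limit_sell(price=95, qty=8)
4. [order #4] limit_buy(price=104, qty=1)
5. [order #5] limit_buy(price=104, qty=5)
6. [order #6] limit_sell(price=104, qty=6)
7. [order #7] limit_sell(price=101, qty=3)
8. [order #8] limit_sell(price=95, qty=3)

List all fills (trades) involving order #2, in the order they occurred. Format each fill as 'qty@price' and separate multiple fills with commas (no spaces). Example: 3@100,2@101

Answer: 1@95

Derivation:
After op 1 [order #1] market_buy(qty=1): fills=none; bids=[-] asks=[-]
After op 2 [order #2] limit_buy(price=95, qty=1): fills=none; bids=[#2:1@95] asks=[-]
After op 3 [order #3] limit_sell(price=95, qty=8): fills=#2x#3:1@95; bids=[-] asks=[#3:7@95]
After op 4 [order #4] limit_buy(price=104, qty=1): fills=#4x#3:1@95; bids=[-] asks=[#3:6@95]
After op 5 [order #5] limit_buy(price=104, qty=5): fills=#5x#3:5@95; bids=[-] asks=[#3:1@95]
After op 6 [order #6] limit_sell(price=104, qty=6): fills=none; bids=[-] asks=[#3:1@95 #6:6@104]
After op 7 [order #7] limit_sell(price=101, qty=3): fills=none; bids=[-] asks=[#3:1@95 #7:3@101 #6:6@104]
After op 8 [order #8] limit_sell(price=95, qty=3): fills=none; bids=[-] asks=[#3:1@95 #8:3@95 #7:3@101 #6:6@104]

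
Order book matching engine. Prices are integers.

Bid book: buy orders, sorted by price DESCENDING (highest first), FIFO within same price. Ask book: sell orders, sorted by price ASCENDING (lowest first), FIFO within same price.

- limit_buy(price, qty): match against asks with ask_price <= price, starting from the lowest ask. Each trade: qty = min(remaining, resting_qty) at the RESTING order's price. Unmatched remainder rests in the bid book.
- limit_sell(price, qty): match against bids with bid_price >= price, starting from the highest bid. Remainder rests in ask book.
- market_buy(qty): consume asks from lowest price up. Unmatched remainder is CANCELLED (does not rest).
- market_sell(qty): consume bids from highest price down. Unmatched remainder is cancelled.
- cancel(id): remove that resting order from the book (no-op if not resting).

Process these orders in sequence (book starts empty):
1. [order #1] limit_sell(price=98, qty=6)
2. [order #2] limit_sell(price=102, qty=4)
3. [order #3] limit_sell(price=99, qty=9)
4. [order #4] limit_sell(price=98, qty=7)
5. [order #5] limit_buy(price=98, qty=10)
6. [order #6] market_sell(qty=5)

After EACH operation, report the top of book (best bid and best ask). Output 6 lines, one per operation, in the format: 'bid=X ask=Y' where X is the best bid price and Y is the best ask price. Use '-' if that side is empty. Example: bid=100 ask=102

After op 1 [order #1] limit_sell(price=98, qty=6): fills=none; bids=[-] asks=[#1:6@98]
After op 2 [order #2] limit_sell(price=102, qty=4): fills=none; bids=[-] asks=[#1:6@98 #2:4@102]
After op 3 [order #3] limit_sell(price=99, qty=9): fills=none; bids=[-] asks=[#1:6@98 #3:9@99 #2:4@102]
After op 4 [order #4] limit_sell(price=98, qty=7): fills=none; bids=[-] asks=[#1:6@98 #4:7@98 #3:9@99 #2:4@102]
After op 5 [order #5] limit_buy(price=98, qty=10): fills=#5x#1:6@98 #5x#4:4@98; bids=[-] asks=[#4:3@98 #3:9@99 #2:4@102]
After op 6 [order #6] market_sell(qty=5): fills=none; bids=[-] asks=[#4:3@98 #3:9@99 #2:4@102]

Answer: bid=- ask=98
bid=- ask=98
bid=- ask=98
bid=- ask=98
bid=- ask=98
bid=- ask=98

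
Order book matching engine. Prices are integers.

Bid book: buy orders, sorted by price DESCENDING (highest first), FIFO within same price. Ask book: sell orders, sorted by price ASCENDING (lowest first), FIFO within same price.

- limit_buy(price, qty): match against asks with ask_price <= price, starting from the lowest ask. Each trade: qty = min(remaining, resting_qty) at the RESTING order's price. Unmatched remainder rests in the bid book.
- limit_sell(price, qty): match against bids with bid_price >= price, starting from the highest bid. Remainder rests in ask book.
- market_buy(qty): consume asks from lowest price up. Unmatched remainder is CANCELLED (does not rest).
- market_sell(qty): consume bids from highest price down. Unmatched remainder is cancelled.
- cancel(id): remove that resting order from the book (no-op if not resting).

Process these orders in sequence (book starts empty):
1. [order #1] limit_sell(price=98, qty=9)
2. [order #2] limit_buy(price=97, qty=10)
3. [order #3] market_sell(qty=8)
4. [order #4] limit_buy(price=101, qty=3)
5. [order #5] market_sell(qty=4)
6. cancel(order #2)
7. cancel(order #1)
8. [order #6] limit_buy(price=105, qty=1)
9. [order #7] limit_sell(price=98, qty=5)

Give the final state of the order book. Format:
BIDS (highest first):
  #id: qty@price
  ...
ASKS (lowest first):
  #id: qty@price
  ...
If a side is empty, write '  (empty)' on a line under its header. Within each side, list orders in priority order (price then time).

Answer: BIDS (highest first):
  (empty)
ASKS (lowest first):
  #7: 4@98

Derivation:
After op 1 [order #1] limit_sell(price=98, qty=9): fills=none; bids=[-] asks=[#1:9@98]
After op 2 [order #2] limit_buy(price=97, qty=10): fills=none; bids=[#2:10@97] asks=[#1:9@98]
After op 3 [order #3] market_sell(qty=8): fills=#2x#3:8@97; bids=[#2:2@97] asks=[#1:9@98]
After op 4 [order #4] limit_buy(price=101, qty=3): fills=#4x#1:3@98; bids=[#2:2@97] asks=[#1:6@98]
After op 5 [order #5] market_sell(qty=4): fills=#2x#5:2@97; bids=[-] asks=[#1:6@98]
After op 6 cancel(order #2): fills=none; bids=[-] asks=[#1:6@98]
After op 7 cancel(order #1): fills=none; bids=[-] asks=[-]
After op 8 [order #6] limit_buy(price=105, qty=1): fills=none; bids=[#6:1@105] asks=[-]
After op 9 [order #7] limit_sell(price=98, qty=5): fills=#6x#7:1@105; bids=[-] asks=[#7:4@98]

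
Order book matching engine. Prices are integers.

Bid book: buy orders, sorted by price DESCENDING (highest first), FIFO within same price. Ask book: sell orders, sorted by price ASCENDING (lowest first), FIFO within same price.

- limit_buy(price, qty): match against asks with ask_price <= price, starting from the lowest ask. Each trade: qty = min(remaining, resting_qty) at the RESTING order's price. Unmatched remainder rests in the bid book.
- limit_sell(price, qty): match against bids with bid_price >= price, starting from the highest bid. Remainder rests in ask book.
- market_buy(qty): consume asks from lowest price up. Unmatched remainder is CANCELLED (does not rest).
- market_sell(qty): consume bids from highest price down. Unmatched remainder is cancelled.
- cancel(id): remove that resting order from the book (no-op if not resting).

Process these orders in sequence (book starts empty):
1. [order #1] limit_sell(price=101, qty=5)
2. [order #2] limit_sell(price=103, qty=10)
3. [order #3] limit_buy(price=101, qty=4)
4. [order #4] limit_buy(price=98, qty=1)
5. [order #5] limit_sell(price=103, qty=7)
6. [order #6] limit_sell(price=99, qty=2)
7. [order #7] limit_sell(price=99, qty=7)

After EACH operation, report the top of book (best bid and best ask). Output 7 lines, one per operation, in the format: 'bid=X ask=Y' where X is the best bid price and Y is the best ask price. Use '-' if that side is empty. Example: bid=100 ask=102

After op 1 [order #1] limit_sell(price=101, qty=5): fills=none; bids=[-] asks=[#1:5@101]
After op 2 [order #2] limit_sell(price=103, qty=10): fills=none; bids=[-] asks=[#1:5@101 #2:10@103]
After op 3 [order #3] limit_buy(price=101, qty=4): fills=#3x#1:4@101; bids=[-] asks=[#1:1@101 #2:10@103]
After op 4 [order #4] limit_buy(price=98, qty=1): fills=none; bids=[#4:1@98] asks=[#1:1@101 #2:10@103]
After op 5 [order #5] limit_sell(price=103, qty=7): fills=none; bids=[#4:1@98] asks=[#1:1@101 #2:10@103 #5:7@103]
After op 6 [order #6] limit_sell(price=99, qty=2): fills=none; bids=[#4:1@98] asks=[#6:2@99 #1:1@101 #2:10@103 #5:7@103]
After op 7 [order #7] limit_sell(price=99, qty=7): fills=none; bids=[#4:1@98] asks=[#6:2@99 #7:7@99 #1:1@101 #2:10@103 #5:7@103]

Answer: bid=- ask=101
bid=- ask=101
bid=- ask=101
bid=98 ask=101
bid=98 ask=101
bid=98 ask=99
bid=98 ask=99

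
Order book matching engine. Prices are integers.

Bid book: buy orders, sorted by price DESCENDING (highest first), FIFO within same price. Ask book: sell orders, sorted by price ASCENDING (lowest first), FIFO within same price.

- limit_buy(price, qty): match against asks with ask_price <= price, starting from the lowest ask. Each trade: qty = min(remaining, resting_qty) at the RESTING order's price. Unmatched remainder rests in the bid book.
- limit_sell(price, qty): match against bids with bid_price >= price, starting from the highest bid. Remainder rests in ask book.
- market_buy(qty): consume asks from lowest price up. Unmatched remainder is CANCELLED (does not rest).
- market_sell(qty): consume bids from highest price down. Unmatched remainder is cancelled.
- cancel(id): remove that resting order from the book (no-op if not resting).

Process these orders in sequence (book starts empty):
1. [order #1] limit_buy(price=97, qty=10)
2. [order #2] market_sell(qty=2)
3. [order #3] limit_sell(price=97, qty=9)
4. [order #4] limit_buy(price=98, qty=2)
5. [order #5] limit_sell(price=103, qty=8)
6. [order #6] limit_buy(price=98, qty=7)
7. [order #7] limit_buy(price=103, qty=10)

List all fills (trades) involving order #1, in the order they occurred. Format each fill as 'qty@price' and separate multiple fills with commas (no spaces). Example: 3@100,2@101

After op 1 [order #1] limit_buy(price=97, qty=10): fills=none; bids=[#1:10@97] asks=[-]
After op 2 [order #2] market_sell(qty=2): fills=#1x#2:2@97; bids=[#1:8@97] asks=[-]
After op 3 [order #3] limit_sell(price=97, qty=9): fills=#1x#3:8@97; bids=[-] asks=[#3:1@97]
After op 4 [order #4] limit_buy(price=98, qty=2): fills=#4x#3:1@97; bids=[#4:1@98] asks=[-]
After op 5 [order #5] limit_sell(price=103, qty=8): fills=none; bids=[#4:1@98] asks=[#5:8@103]
After op 6 [order #6] limit_buy(price=98, qty=7): fills=none; bids=[#4:1@98 #6:7@98] asks=[#5:8@103]
After op 7 [order #7] limit_buy(price=103, qty=10): fills=#7x#5:8@103; bids=[#7:2@103 #4:1@98 #6:7@98] asks=[-]

Answer: 2@97,8@97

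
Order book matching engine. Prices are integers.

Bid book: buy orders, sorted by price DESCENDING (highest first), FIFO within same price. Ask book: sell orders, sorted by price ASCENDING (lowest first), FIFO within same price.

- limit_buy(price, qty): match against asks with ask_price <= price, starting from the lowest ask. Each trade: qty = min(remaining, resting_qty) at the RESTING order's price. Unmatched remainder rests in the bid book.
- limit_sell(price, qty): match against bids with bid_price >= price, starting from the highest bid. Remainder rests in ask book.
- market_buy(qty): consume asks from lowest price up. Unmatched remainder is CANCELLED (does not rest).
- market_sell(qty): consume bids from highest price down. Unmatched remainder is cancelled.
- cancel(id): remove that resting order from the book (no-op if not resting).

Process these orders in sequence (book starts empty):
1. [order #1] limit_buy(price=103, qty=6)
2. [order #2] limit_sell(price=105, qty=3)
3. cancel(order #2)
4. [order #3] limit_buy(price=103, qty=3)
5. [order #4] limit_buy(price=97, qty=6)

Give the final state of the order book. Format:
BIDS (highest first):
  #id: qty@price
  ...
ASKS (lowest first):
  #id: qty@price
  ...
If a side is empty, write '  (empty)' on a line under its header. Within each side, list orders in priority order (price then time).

Answer: BIDS (highest first):
  #1: 6@103
  #3: 3@103
  #4: 6@97
ASKS (lowest first):
  (empty)

Derivation:
After op 1 [order #1] limit_buy(price=103, qty=6): fills=none; bids=[#1:6@103] asks=[-]
After op 2 [order #2] limit_sell(price=105, qty=3): fills=none; bids=[#1:6@103] asks=[#2:3@105]
After op 3 cancel(order #2): fills=none; bids=[#1:6@103] asks=[-]
After op 4 [order #3] limit_buy(price=103, qty=3): fills=none; bids=[#1:6@103 #3:3@103] asks=[-]
After op 5 [order #4] limit_buy(price=97, qty=6): fills=none; bids=[#1:6@103 #3:3@103 #4:6@97] asks=[-]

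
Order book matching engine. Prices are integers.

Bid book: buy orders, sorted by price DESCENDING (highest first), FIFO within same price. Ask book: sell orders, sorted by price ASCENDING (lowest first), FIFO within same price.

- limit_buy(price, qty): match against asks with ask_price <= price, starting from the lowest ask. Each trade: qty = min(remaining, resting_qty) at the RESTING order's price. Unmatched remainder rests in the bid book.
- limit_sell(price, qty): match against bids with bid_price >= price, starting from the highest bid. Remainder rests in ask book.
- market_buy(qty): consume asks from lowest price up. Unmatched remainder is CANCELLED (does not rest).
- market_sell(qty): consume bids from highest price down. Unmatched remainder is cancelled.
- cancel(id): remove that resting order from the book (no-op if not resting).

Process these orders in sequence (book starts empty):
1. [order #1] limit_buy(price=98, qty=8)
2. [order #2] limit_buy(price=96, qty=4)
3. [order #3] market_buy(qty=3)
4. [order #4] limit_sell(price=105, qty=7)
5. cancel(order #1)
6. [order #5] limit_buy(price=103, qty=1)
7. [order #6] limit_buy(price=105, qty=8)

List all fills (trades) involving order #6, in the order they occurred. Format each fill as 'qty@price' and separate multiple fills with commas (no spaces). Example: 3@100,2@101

Answer: 7@105

Derivation:
After op 1 [order #1] limit_buy(price=98, qty=8): fills=none; bids=[#1:8@98] asks=[-]
After op 2 [order #2] limit_buy(price=96, qty=4): fills=none; bids=[#1:8@98 #2:4@96] asks=[-]
After op 3 [order #3] market_buy(qty=3): fills=none; bids=[#1:8@98 #2:4@96] asks=[-]
After op 4 [order #4] limit_sell(price=105, qty=7): fills=none; bids=[#1:8@98 #2:4@96] asks=[#4:7@105]
After op 5 cancel(order #1): fills=none; bids=[#2:4@96] asks=[#4:7@105]
After op 6 [order #5] limit_buy(price=103, qty=1): fills=none; bids=[#5:1@103 #2:4@96] asks=[#4:7@105]
After op 7 [order #6] limit_buy(price=105, qty=8): fills=#6x#4:7@105; bids=[#6:1@105 #5:1@103 #2:4@96] asks=[-]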